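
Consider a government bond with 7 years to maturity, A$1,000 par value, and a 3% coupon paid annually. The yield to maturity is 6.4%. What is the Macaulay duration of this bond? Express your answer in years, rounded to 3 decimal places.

6.340 years

Periodic yield y = 0.064. Discount each cash flow and weight by its year:
  t   CF        PV=CF/(1+0.064)^t    t·PV
  1        30.00        28.1955        28.1955
  2        30.00        26.4995        52.9990
  3        30.00        24.9056        74.7167
  4        30.00        23.4075        93.6299
  5        30.00        21.9995       109.9976
  6        30.00        20.6762       124.0574
  7     1,030.00       667.1843     4,670.2902
  Σ                    812.8681     5,153.8864
Price P = Σ PV = 812.8681.
Macaulay duration = Σ(t·PV) / P = 5,153.8864 / 812.8681 = 6.34037 years.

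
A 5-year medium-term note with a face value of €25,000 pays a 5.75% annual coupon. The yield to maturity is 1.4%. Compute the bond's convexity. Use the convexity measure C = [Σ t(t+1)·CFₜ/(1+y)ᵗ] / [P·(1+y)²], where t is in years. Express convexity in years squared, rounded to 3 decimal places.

25.583

With y = 0.014:
  t   CF        PV=CF/(1+0.014)^t    t·PV        t(t+1)·PV
  1     1,437.50     1,417.6529     1,417.6529       2,835.3057
  2     1,437.50     1,398.0797     2,796.1595       8,388.4785
  3     1,437.50     1,378.7769     4,136.3306      16,545.3224
  4     1,437.50     1,359.7405     5,438.9620      27,194.8100
  5    26,437.50    24,662.1315   123,310.6577     739,863.9461
  Σ                 30,216.3815   137,099.7626     794,827.8627
P = 30,216.3815.
Convexity = Σ t(t+1)·PV / [P·(1+y)²] = 794,827.8627 / (30,216.3815 × 1.028196) = 25.58319.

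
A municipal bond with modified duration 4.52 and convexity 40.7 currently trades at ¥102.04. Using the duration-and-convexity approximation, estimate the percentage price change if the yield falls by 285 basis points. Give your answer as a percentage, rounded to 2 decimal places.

Duration effect: -D_mod·Δy = -4.52 × (-0.0285) = +0.128820
Convexity effect: ½·C·(Δy)² = 0.5 × 40.7 × (-0.0285)² = +0.0165292875
ΔP/P ≈ +0.128820 + 0.0165292875 = +0.1453492875
= +14.53492875%.

+14.53%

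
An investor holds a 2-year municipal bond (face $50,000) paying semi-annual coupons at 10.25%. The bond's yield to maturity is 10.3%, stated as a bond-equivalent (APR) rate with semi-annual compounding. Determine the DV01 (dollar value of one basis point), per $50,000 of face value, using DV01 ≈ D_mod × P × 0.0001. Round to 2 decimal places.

Periodic yield y = 0.0515.
  t   CF        PV=CF/(1+0.0515)^t    t·PV
  1     2,562.50     2,436.9948     2,436.9948
  2     2,562.50     2,317.6365     4,635.2730
  3     2,562.50     2,204.1241     6,612.3723
  4    52,562.50    42,997.0743   171,988.2971
  Σ                 49,955.8296   185,672.9371
P = 49,955.8296; D_Mac = 3.71674 half-year periods = 1.85837 yrs; D_mod = 1.76735 yrs.
DV01 ≈ 1.76735 × 49,955.8296 × 0.0001 = 8.828956.

$8.83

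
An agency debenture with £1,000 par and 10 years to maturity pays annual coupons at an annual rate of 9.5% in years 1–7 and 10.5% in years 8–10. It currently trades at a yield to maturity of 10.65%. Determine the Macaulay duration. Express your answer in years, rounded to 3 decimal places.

6.784 years

Periodic yield y = 0.1065. Discount each cash flow and weight by its year:
  t   CF        PV=CF/(1+0.1065)^t    t·PV
  1        95.00        85.8563        85.8563
  2        95.00        77.5927       155.1854
  3        95.00        70.1244       210.3733
  4        95.00        63.3750       253.5000
  5        95.00        57.2752       286.3759
  6        95.00        51.7625       310.5749
  7        95.00        46.7804       327.4626
  8       105.00        46.7281       373.8247
  9       105.00        42.2305       380.0748
  10    1,105.00       401.6503     4,016.5030
  Σ                    943.3754     6,399.7308
Price P = Σ PV = 943.3754.
Macaulay duration = Σ(t·PV) / P = 6,399.7308 / 943.3754 = 6.78386 years.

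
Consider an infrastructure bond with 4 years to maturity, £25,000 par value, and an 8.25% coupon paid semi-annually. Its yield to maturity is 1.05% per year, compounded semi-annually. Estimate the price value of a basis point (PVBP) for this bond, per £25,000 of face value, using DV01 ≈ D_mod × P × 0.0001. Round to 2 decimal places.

£11.33

Periodic yield y = 0.00525.
  t   CF        PV=CF/(1+0.00525)^t    t·PV
  1     1,031.25     1,025.8642     1,025.8642
  2     1,031.25     1,020.5066     2,041.0131
  3     1,031.25     1,015.1769     3,045.5306
  4     1,031.25     1,009.8750     4,039.5001
  5     1,031.25     1,004.6009     5,023.0044
  6     1,031.25       999.3543     5,996.1256
  7     1,031.25       994.1351     6,958.9454
  8    26,031.25    24,963.3214   199,706.5715
  Σ                 32,032.8343   227,836.5549
P = 32,032.8343; D_Mac = 7.11259 half-year periods = 3.55630 yrs; D_mod = 3.53772 yrs.
DV01 ≈ 3.53772 × 32,032.8343 × 0.0001 = 11.332333.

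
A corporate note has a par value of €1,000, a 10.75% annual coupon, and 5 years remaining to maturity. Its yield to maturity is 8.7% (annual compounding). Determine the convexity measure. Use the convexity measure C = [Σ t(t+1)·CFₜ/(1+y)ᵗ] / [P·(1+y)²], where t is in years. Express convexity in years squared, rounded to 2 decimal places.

19.73

With y = 0.087:
  t   CF        PV=CF/(1+0.087)^t    t·PV        t(t+1)·PV
  1       107.50        98.8960        98.8960         197.7921
  2       107.50        90.9807       181.9614         545.8843
  3       107.50        83.6989       251.0967       1,004.3870
  4       107.50        76.9999       307.9997       1,539.9984
  5     1,107.50       729.7868     3,648.9341      21,893.6045
  Σ                  1,080.3624     4,488.8880      25,181.6664
P = 1,080.3624.
Convexity = Σ t(t+1)·PV / [P·(1+y)²] = 25,181.6664 / (1,080.3624 × 1.181569) = 19.72677.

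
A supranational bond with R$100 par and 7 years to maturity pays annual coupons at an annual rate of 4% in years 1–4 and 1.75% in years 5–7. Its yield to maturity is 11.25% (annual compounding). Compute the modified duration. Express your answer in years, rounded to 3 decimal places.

5.427 years

Periodic yield y = 0.1125. First find Macaulay duration:
  t   CF        PV=CF/(1+0.1125)^t    t·PV
  1         4.00         3.5955         3.5955
  2         4.00         3.2319         6.4638
  3         4.00         2.9051         8.7153
  4         4.00         2.6113        10.4453
  5         1.75         1.0269         5.1346
  6         1.75         0.9231         5.5385
  7       101.75        48.2430       337.7010
  Σ                     62.5368       377.5939
P = 62.5368; Macaulay duration = 377.5939 / 62.5368 = 6.03795 years.
Modified duration = D_Mac / (1 + y) = 6.03795 / 1.1125 = 5.42737 years.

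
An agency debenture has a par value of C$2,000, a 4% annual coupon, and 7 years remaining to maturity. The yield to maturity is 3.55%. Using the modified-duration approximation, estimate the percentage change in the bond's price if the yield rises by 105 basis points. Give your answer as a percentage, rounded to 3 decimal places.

Periodic yield y = 0.0355. Modified duration first:
  t   CF        PV=CF/(1+0.0355)^t    t·PV
  1        80.00        77.2574        77.2574
  2        80.00        74.6088       149.2175
  3        80.00        72.0509       216.1528
  4        80.00        69.5808       278.3233
  5        80.00        67.1954       335.9769
  6        80.00        64.8917       389.3504
  7     2,080.00     1,629.3433    11,405.4034
  Σ                  2,054.9284    12,851.6818
P = 2,054.9284; D_Mac = 6.25408 yrs; D_mod = 6.25408/(1+0.0355) = 6.03967 yrs.
ΔP/P ≈ -D_mod · Δy = -6.03967 × (+0.0105) = -0.063417 = -6.3417%.

-6.342%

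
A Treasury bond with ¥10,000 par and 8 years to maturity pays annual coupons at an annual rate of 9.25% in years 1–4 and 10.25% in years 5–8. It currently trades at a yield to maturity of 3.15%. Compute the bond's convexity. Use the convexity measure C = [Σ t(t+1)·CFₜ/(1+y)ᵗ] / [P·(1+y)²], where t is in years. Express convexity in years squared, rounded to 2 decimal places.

With y = 0.0315:
  t   CF        PV=CF/(1+0.0315)^t    t·PV        t(t+1)·PV
  1       925.00       896.7523       896.7523       1,793.5046
  2       925.00       869.3672     1,738.7345       5,216.2034
  3       925.00       842.8185     2,528.4554      10,113.8214
  4       925.00       817.0804     3,268.3217      16,341.6084
  5     1,025.00       877.7639     4,388.8194      26,332.9163
  6     1,025.00       850.9587     5,105.7521      35,740.2645
  7     1,025.00       824.9721     5,774.8044      46,198.4353
  8    11,025.00     8,602.5012    68,820.0093     619,380.0833
  Σ                 14,582.2142    92,521.6489     761,116.8371
P = 14,582.2142.
Convexity = Σ t(t+1)·PV / [P·(1+y)²] = 761,116.8371 / (14,582.2142 × 1.063992) = 49.05569.

49.06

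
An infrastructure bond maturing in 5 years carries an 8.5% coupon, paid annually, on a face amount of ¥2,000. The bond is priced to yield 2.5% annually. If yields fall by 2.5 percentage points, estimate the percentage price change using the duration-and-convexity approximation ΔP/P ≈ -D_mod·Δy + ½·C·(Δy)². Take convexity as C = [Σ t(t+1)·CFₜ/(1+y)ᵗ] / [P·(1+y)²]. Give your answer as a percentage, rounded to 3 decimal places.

With y = 0.025:
  t   CF        PV=CF/(1+0.025)^t    t·PV        t(t+1)·PV
  1       170.00       165.8537       165.8537         331.7073
  2       170.00       161.8084       323.6169         970.8507
  3       170.00       157.8619       473.5857       1,894.3428
  4       170.00       154.0116       616.0464       3,080.2322
  5     2,170.00     1,917.9638     9,589.8190      57,538.9141
  Σ                  2,557.4994    11,168.9217      63,816.0471
P = 2,557.4994; D_Mac = 4.36713 yrs; D_mod = 4.26061 yrs; C = 23.75016.
Duration effect: -4.26061 × (-0.025) = +0.106515
Convexity effect: 0.5 × 23.75016 × (-0.025)² = +0.0074219
ΔP/P ≈ +0.106515 + 0.0074219 = +0.113937 = +11.3937%.

+11.394%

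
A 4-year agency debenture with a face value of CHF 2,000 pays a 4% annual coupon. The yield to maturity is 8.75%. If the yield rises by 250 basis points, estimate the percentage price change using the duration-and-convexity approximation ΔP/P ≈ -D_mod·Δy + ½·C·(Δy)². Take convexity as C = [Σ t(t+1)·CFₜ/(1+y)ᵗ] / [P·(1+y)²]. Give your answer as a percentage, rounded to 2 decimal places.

With y = 0.0875:
  t   CF        PV=CF/(1+0.0875)^t    t·PV        t(t+1)·PV
  1        80.00        73.5632        73.5632         147.1264
  2        80.00        67.6443       135.2887         405.8660
  3        80.00        62.2017       186.6051         746.4203
  4     2,080.00     1,487.1209     5,948.4835      29,742.4177
  Σ                  1,690.5301     6,343.9405      31,041.8304
P = 1,690.5301; D_Mac = 3.75263 yrs; D_mod = 3.45070 yrs; C = 15.52622.
Duration effect: -3.45070 × (+0.025) = -0.086267
Convexity effect: 0.5 × 15.52622 × (0.025)² = +0.0048519
ΔP/P ≈ -0.086267 + 0.0048519 = -0.081415 = -8.1415%.

-8.14%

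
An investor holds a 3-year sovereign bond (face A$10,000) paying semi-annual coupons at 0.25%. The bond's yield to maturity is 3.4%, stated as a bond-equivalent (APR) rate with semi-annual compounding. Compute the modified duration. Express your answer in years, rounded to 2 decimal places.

Periodic yield y = 0.017. First find Macaulay duration:
  t   CF        PV=CF/(1+0.017)^t    t·PV
  1        12.50        12.2911        12.2911
  2        12.50        12.0856        24.1712
  3        12.50        11.8836        35.6507
  4        12.50        11.6849        46.7397
  5        12.50        11.4896        57.4480
  6    10,012.50     9,049.3380    54,296.0282
  Σ                  9,108.7728    54,472.3290
P = 9,108.7728; Macaulay duration = 54,472.3290 / 9,108.7728 = 5.98021 half-year periods = 2.99010 years.
Modified duration = D_Mac / (1 + y) = 2.99010 / 1.017 = 2.94012 years.

2.94 years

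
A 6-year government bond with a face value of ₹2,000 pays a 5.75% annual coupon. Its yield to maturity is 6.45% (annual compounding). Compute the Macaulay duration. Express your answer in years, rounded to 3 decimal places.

Periodic yield y = 0.0645. Discount each cash flow and weight by its year:
  t   CF        PV=CF/(1+0.0645)^t    t·PV
  1       115.00       108.0319       108.0319
  2       115.00       101.4861       202.9722
  3       115.00        95.3369       286.0106
  4       115.00        89.5602       358.2409
  5       115.00        84.1336       420.6680
  6     2,115.00     1,453.5714     8,721.4286
  Σ                  1,932.1201    10,097.3522
Price P = Σ PV = 1,932.1201.
Macaulay duration = Σ(t·PV) / P = 10,097.3522 / 1,932.1201 = 5.22605 years.

5.226 years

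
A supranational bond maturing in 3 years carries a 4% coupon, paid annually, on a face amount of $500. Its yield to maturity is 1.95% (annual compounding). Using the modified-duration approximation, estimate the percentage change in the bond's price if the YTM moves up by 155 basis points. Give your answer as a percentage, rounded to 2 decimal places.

Periodic yield y = 0.0195. Modified duration first:
  t   CF        PV=CF/(1+0.0195)^t    t·PV
  1        20.00        19.6175        19.6175
  2        20.00        19.2422        38.4845
  3       520.00       490.7289     1,472.1868
  Σ                    529.5886     1,530.2887
P = 529.5886; D_Mac = 2.88958 yrs; D_mod = 2.88958/(1+0.0195) = 2.83431 yrs.
ΔP/P ≈ -D_mod · Δy = -2.83431 × (+0.0155) = -0.043932 = -4.3932%.

-4.39%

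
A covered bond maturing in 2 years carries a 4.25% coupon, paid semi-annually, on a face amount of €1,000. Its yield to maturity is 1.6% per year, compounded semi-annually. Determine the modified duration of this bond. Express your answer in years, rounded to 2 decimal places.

1.92 years

Periodic yield y = 0.008. First find Macaulay duration:
  t   CF        PV=CF/(1+0.008)^t    t·PV
  1        21.25        21.0813        21.0813
  2        21.25        20.9140        41.8281
  3        21.25        20.7481        62.2442
  4     1,021.25       989.2133     3,956.8531
  Σ                  1,051.9567     4,082.0067
P = 1,051.9567; Macaulay duration = 4,082.0067 / 1,051.9567 = 3.88039 half-year periods = 1.94020 years.
Modified duration = D_Mac / (1 + y) = 1.94020 / 1.008 = 1.92480 years.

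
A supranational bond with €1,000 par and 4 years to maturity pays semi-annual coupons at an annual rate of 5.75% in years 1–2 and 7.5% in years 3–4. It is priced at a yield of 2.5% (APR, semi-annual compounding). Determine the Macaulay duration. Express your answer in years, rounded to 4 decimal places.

3.6431 years

Periodic yield y = 0.0125. Discount each cash flow and weight by its period:
  t   CF        PV=CF/(1+0.0125)^t    t·PV
  1        28.75        28.3951        28.3951
  2        28.75        28.0445        56.0890
  3        28.75        27.6983        83.0948
  4        28.75        27.3563       109.4253
  5        37.50        35.2416       176.2082
  6        37.50        34.8066       208.8393
  7        37.50        34.3768       240.6379
  8     1,037.50       939.3509     7,514.8071
  Σ                  1,155.2701     8,417.4968
Price P = Σ PV = 1,155.2701.
Macaulay duration = Σ(t·PV) / P = 8,417.4968 / 1,155.2701 = 7.28617 half-year periods.
In years: 7.28617 / 2 = 3.64309 years.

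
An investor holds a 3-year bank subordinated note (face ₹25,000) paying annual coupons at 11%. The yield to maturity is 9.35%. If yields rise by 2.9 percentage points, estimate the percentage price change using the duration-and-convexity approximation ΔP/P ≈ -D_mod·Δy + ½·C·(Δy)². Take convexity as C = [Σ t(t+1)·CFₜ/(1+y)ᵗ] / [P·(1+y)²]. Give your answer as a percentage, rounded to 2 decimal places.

With y = 0.0935:
  t   CF        PV=CF/(1+0.0935)^t    t·PV        t(t+1)·PV
  1     2,750.00     2,514.8605     2,514.8605       5,029.7211
  2     2,750.00     2,299.8267     4,599.6535      13,798.9604
  3    27,750.00    21,222.9927    63,668.9782     254,675.9128
  Σ                 26,037.6800    70,783.4922     273,504.5943
P = 26,037.6800; D_Mac = 2.71850 yrs; D_mod = 2.48606 yrs; C = 8.78466.
Duration effect: -2.48606 × (+0.029) = -0.072096
Convexity effect: 0.5 × 8.78466 × (0.029)² = +0.0036939
ΔP/P ≈ -0.072096 + 0.0036939 = -0.068402 = -6.8402%.

-6.84%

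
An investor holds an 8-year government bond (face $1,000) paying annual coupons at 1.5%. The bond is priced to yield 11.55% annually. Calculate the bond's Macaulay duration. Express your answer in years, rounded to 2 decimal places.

Periodic yield y = 0.1155. Discount each cash flow and weight by its year:
  t   CF        PV=CF/(1+0.1155)^t    t·PV
  1        15.00        13.4469        13.4469
  2        15.00        12.0546        24.1092
  3        15.00        10.8064        32.4193
  4        15.00         9.6875        38.7501
  5        15.00         8.6845        43.4224
  6        15.00         7.7853        46.7116
  7        15.00         6.9792        48.8542
  8     1,015.00       423.3596     3,386.8771
  Σ                    492.8040     3,634.5908
Price P = Σ PV = 492.8040.
Macaulay duration = Σ(t·PV) / P = 3,634.5908 / 492.8040 = 7.37533 years.

7.38 years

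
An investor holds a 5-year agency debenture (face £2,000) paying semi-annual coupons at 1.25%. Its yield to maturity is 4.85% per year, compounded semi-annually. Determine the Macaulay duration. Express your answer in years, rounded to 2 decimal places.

Periodic yield y = 0.02425. Discount each cash flow and weight by its period:
  t   CF        PV=CF/(1+0.02425)^t    t·PV
  1        12.50        12.2041        12.2041
  2        12.50        11.9151        23.8302
  3        12.50        11.6330        34.8990
  4        12.50        11.3576        45.4304
  5        12.50        11.0887        55.4434
  6        12.50        10.8262        64.9569
  7        12.50        10.5698        73.9888
  8        12.50        10.3196        82.5567
  9        12.50        10.0753        90.6773
  10    2,012.50     1,583.7118    15,837.1184
  Σ                  1,683.7011    16,321.1052
Price P = Σ PV = 1,683.7011.
Macaulay duration = Σ(t·PV) / P = 16,321.1052 / 1,683.7011 = 9.69359 half-year periods.
In years: 9.69359 / 2 = 4.84679 years.

4.85 years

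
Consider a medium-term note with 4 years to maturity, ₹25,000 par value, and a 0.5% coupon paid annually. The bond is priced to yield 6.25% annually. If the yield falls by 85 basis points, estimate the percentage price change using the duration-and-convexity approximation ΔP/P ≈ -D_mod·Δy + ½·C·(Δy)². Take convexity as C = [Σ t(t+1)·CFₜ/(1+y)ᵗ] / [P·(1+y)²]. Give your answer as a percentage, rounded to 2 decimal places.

+3.24%

With y = 0.0625:
  t   CF        PV=CF/(1+0.0625)^t    t·PV        t(t+1)·PV
  1       125.00       117.6471       117.6471         235.2941
  2       125.00       110.7266       221.4533         664.3599
  3       125.00       104.2133       312.6399       1,250.5597
  4    25,125.00    19,714.7065    78,858.8259     394,294.1296
  Σ                 20,047.2935    79,510.5662     396,444.3433
P = 20,047.2935; D_Mac = 3.96615 yrs; D_mod = 3.73285 yrs; C = 17.51736.
Duration effect: -3.73285 × (-0.0085) = +0.031729
Convexity effect: 0.5 × 17.51736 × (-0.0085)² = +0.0006328
ΔP/P ≈ +0.031729 + 0.0006328 = +0.032362 = +3.2362%.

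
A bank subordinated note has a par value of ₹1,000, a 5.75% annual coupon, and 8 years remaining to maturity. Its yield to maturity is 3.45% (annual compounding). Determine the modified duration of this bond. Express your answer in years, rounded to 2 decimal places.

Periodic yield y = 0.0345. First find Macaulay duration:
  t   CF        PV=CF/(1+0.0345)^t    t·PV
  1        57.50        55.5824        55.5824
  2        57.50        53.7288       107.4575
  3        57.50        51.9369       155.8108
  4        57.50        50.2049       200.8195
  5        57.50        48.5306       242.6528
  6        57.50        46.9121       281.4726
  7        57.50        45.3476       317.4333
  8     1,057.50       806.1882     6,449.5053
  Σ                  1,158.4314     7,810.7342
P = 1,158.4314; Macaulay duration = 7,810.7342 / 1,158.4314 = 6.74251 years.
Modified duration = D_Mac / (1 + y) = 6.74251 / 1.0345 = 6.51765 years.

6.52 years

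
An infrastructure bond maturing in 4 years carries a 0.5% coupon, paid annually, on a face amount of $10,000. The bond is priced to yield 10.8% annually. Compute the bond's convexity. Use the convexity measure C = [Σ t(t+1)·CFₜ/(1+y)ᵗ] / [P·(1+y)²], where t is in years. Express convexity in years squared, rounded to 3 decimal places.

With y = 0.108:
  t   CF        PV=CF/(1+0.108)^t    t·PV        t(t+1)·PV
  1        50.00        45.1264        45.1264          90.2527
  2        50.00        40.7278        81.4555         244.3665
  3        50.00        36.7579       110.2737         441.0948
  4    10,050.00     6,668.1755    26,672.7019     133,363.5096
  Σ                  6,790.7875    26,909.5575     134,139.2237
P = 6,790.7875.
Convexity = Σ t(t+1)·PV / [P·(1+y)²] = 134,139.2237 / (6,790.7875 × 1.227664) = 16.09000.

16.090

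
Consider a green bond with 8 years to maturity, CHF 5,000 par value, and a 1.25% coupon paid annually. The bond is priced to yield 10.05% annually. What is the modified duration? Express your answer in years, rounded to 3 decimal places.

Periodic yield y = 0.1005. First find Macaulay duration:
  t   CF        PV=CF/(1+0.1005)^t    t·PV
  1        62.50        56.7924        56.7924
  2        62.50        51.6060       103.2119
  3        62.50        46.8932       140.6796
  4        62.50        42.6108       170.4433
  5        62.50        38.7195       193.5975
  6        62.50        35.1836       211.1013
  7        62.50        31.9705       223.7936
  8     5,062.50     2,353.1232    18,824.9854
  Σ                  2,656.8991    19,924.6051
P = 2,656.8991; Macaulay duration = 19,924.6051 / 2,656.8991 = 7.49920 years.
Modified duration = D_Mac / (1 + y) = 7.49920 / 1.1005 = 6.81435 years.

6.814 years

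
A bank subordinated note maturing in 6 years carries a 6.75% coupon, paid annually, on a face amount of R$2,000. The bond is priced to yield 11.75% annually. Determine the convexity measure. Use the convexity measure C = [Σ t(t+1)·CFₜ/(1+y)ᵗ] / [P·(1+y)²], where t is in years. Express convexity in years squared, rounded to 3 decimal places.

26.331

With y = 0.1175:
  t   CF        PV=CF/(1+0.1175)^t    t·PV        t(t+1)·PV
  1       135.00       120.8054       120.8054         241.6107
  2       135.00       108.1032       216.2065         648.6194
  3       135.00        96.7367       290.2100       1,160.8401
  4       135.00        86.5653       346.2610       1,731.3052
  5       135.00        77.4633       387.3166       2,323.8996
  6     2,135.00     1,096.2578     6,577.5467      46,042.8268
  Σ                  1,585.9316     7,938.3462      52,149.1019
P = 1,585.9316.
Convexity = Σ t(t+1)·PV / [P·(1+y)²] = 52,149.1019 / (1,585.9316 × 1.248806) = 26.33100.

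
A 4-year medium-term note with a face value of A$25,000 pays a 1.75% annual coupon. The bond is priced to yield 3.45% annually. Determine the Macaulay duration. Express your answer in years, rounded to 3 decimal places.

Periodic yield y = 0.0345. Discount each cash flow and weight by its year:
  t   CF        PV=CF/(1+0.0345)^t    t·PV
  1       437.50       422.9096       422.9096
  2       437.50       408.8058       817.6116
  3       437.50       395.1724     1,185.5171
  4    25,437.50    22,210.1988    88,840.7953
  Σ                 23,437.0866    91,266.8337
Price P = Σ PV = 23,437.0866.
Macaulay duration = Σ(t·PV) / P = 91,266.8337 / 23,437.0866 = 3.89412 years.

3.894 years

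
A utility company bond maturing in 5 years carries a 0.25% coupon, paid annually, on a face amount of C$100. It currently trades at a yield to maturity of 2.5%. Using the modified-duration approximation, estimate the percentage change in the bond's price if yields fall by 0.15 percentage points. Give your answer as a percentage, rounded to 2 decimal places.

Periodic yield y = 0.025. Modified duration first:
  t   CF        PV=CF/(1+0.025)^t    t·PV
  1         0.25         0.2439         0.2439
  2         0.25         0.2380         0.4759
  3         0.25         0.2321         0.6964
  4         0.25         0.2265         0.9060
  5       100.25        88.6064       443.0320
  Σ                     89.5469       445.3542
P = 89.5469; D_Mac = 4.97342 yrs; D_mod = 4.97342/(1+0.025) = 4.85212 yrs.
ΔP/P ≈ -D_mod · Δy = -4.85212 × (-0.0015) = +0.007278 = +0.7278%.

+0.73%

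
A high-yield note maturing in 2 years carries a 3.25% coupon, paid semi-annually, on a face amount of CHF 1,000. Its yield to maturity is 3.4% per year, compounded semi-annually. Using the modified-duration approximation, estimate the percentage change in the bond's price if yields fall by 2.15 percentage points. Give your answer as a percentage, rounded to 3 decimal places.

Periodic yield y = 0.017. Modified duration first:
  t   CF        PV=CF/(1+0.017)^t    t·PV
  1        16.25        15.9784        15.9784
  2        16.25        15.7113        31.4226
  3        16.25        15.4486        46.3459
  4     1,016.25       949.9850     3,799.9400
  Σ                    997.1233     3,893.6869
P = 997.1233; D_Mac = 3.90492 half-year periods = 1.95246 yrs; D_mod = 1.95246/(1+0.017) = 1.91982 yrs.
ΔP/P ≈ -D_mod · Δy = -1.91982 × (-0.0215) = +0.041276 = +4.1276%.

+4.128%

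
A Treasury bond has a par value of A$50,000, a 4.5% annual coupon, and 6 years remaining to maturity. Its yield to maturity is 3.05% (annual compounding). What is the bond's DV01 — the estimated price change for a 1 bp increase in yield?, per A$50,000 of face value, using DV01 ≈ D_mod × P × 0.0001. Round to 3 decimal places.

A$28.340

Periodic yield y = 0.0305.
  t   CF        PV=CF/(1+0.0305)^t    t·PV
  1     2,250.00     2,183.4061     2,183.4061
  2     2,250.00     2,118.7832     4,237.5665
  3     2,250.00     2,056.0730     6,168.2190
  4     2,250.00     1,995.2188     7,980.8753
  5     2,250.00     1,936.1658     9,680.8288
  6    52,250.00    43,631.3166   261,787.8995
  Σ                 53,920.9635   292,038.7952
P = 53,920.9635; D_Mac = 5.41605 yrs; D_mod = 5.25575 yrs.
DV01 ≈ 5.25575 × 53,920.9635 × 0.0001 = 28.339524.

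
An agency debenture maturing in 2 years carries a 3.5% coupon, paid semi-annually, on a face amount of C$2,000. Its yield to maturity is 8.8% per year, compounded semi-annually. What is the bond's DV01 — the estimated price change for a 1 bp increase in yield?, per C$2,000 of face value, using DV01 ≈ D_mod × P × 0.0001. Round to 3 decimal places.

C$0.337

Periodic yield y = 0.044.
  t   CF        PV=CF/(1+0.044)^t    t·PV
  1        35.00        33.5249        33.5249
  2        35.00        32.1120        64.2240
  3        35.00        30.7586        92.2758
  4     2,035.00     1,713.0199     6,852.0798
  Σ                  1,809.4154     7,042.1044
P = 1,809.4154; D_Mac = 3.89192 half-year periods = 1.94596 yrs; D_mod = 1.86395 yrs.
DV01 ≈ 1.86395 × 1,809.4154 × 0.0001 = 0.337266.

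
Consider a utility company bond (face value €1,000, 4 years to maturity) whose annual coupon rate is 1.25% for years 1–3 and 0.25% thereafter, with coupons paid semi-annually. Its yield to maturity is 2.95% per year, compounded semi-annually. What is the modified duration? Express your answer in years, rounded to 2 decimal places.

3.86 years

Periodic yield y = 0.01475. First find Macaulay duration:
  t   CF        PV=CF/(1+0.01475)^t    t·PV
  1         6.25         6.1592         6.1592
  2         6.25         6.0696        12.1393
  3         6.25         5.9814        17.9442
  4         6.25         5.8945        23.5778
  5         6.25         5.8088        29.0439
  6         6.25         5.7243        34.3461
  7         1.25         1.1282         7.8976
  8     1,001.25       890.5741     7,124.5926
  Σ                    927.3401     7,255.7006
P = 927.3401; Macaulay duration = 7,255.7006 / 927.3401 = 7.82421 half-year periods = 3.91210 years.
Modified duration = D_Mac / (1 + y) = 3.91210 / 1.01475 = 3.85524 years.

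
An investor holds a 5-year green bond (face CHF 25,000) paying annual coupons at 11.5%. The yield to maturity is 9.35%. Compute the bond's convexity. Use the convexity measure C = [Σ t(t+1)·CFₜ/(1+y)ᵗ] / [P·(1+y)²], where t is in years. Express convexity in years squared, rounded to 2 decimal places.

With y = 0.0935:
  t   CF        PV=CF/(1+0.0935)^t    t·PV        t(t+1)·PV
  1     2,875.00     2,629.1724     2,629.1724       5,258.3448
  2     2,875.00     2,404.3643     4,808.7286      14,426.1859
  3     2,875.00     2,198.7785     6,596.3356      26,385.3423
  4     2,875.00     2,010.7714     8,043.0856      40,215.4280
  5    27,875.00    17,828.7518    89,143.7590     534,862.5542
  Σ                 27,071.8384   111,221.0812     621,147.8552
P = 27,071.8384.
Convexity = Σ t(t+1)·PV / [P·(1+y)²] = 621,147.8552 / (27,071.8384 × 1.195742) = 19.18844.

19.19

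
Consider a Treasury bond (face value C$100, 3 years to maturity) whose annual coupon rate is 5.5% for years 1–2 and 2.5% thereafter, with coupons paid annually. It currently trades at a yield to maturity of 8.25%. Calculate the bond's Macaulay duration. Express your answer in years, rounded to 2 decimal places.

2.84 years

Periodic yield y = 0.0825. Discount each cash flow and weight by its year:
  t   CF        PV=CF/(1+0.0825)^t    t·PV
  1         5.50         5.0808         5.0808
  2         5.50         4.6936         9.3872
  3       102.50        80.8054       242.4161
  Σ                     90.5798       256.8841
Price P = Σ PV = 90.5798.
Macaulay duration = Σ(t·PV) / P = 256.8841 / 90.5798 = 2.83600 years.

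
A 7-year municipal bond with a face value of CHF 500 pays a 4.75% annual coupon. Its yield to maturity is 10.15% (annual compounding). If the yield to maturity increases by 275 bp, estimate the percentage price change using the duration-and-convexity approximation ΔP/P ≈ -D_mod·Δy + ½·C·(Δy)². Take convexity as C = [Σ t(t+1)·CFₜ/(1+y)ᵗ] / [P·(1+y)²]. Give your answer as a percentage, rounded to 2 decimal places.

With y = 0.1015:
  t   CF        PV=CF/(1+0.1015)^t    t·PV        t(t+1)·PV
  1        23.75        21.5615        21.5615          43.1230
  2        23.75        19.5747        39.1494         117.4481
  3        23.75        17.7709        53.3128         213.2511
  4        23.75        16.1334        64.5336         322.6678
  5        23.75        14.6467        73.2337         439.4023
  6        23.75        13.2971        79.7825         558.4778
  7       523.75       266.2150     1,863.5050      14,908.0401
  Σ                    369.1993     2,195.0785      16,602.4102
P = 369.1993; D_Mac = 5.94551 yrs; D_mod = 5.39765 yrs; C = 37.06306.
Duration effect: -5.39765 × (+0.0275) = -0.148435
Convexity effect: 0.5 × 37.06306 × (0.0275)² = +0.0140145
ΔP/P ≈ -0.148435 + 0.0140145 = -0.134421 = -13.4421%.

-13.44%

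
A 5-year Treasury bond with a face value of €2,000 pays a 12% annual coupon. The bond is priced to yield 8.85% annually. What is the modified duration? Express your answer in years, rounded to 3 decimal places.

3.762 years

Periodic yield y = 0.0885. First find Macaulay duration:
  t   CF        PV=CF/(1+0.0885)^t    t·PV
  1       240.00       220.4869       220.4869
  2       240.00       202.5603       405.1206
  3       240.00       186.0912       558.2737
  4       240.00       170.9612       683.8447
  5     2,240.00     1,465.9051     7,329.5254
  Σ                  2,246.0047     9,197.2514
P = 2,246.0047; Macaulay duration = 9,197.2514 / 2,246.0047 = 4.09494 years.
Modified duration = D_Mac / (1 + y) = 4.09494 / 1.0885 = 3.76200 years.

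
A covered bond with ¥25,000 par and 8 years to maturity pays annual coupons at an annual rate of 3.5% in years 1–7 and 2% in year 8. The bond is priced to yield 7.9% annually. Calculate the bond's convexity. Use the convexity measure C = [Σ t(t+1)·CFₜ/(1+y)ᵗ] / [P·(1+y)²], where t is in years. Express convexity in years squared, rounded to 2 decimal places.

With y = 0.079:
  t   CF        PV=CF/(1+0.079)^t    t·PV        t(t+1)·PV
  1       875.00       810.9361       810.9361       1,621.8721
  2       875.00       751.5626     1,503.1252       4,509.3756
  3       875.00       696.5362     2,089.6087       8,358.4349
  4       875.00       645.5387     2,582.1547      12,910.7737
  5       875.00       598.2750     2,991.3748      17,948.2489
  6       875.00       554.4717     3,326.8302      23,287.8114
  7       875.00       513.8755     3,597.1287      28,777.0298
  8    25,500.00    13,879.3339   111,034.6710     999,312.0387
  Σ                 18,450.5297   127,935.8295   1,096,725.5853
P = 18,450.5297.
Convexity = Σ t(t+1)·PV / [P·(1+y)²] = 1,096,725.5853 / (18,450.5297 × 1.164241) = 51.05594.

51.06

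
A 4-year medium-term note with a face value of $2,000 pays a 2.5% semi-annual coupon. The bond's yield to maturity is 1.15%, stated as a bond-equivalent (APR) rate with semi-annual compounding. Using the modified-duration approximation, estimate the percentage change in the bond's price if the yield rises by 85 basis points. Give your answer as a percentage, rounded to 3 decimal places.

Periodic yield y = 0.00575. Modified duration first:
  t   CF        PV=CF/(1+0.00575)^t    t·PV
  1        25.00        24.8571        24.8571
  2        25.00        24.7150        49.4299
  3        25.00        24.5737        73.7210
  4        25.00        24.4332        97.7327
  5        25.00        24.2935       121.4674
  6        25.00        24.1546       144.9276
  7        25.00        24.0165       168.1155
  8     2,025.00     1,934.2148    15,473.7182
  Σ                  2,105.2582    16,153.9694
P = 2,105.2582; D_Mac = 7.67315 half-year periods = 3.83658 yrs; D_mod = 3.83658/(1+0.00575) = 3.81464 yrs.
ΔP/P ≈ -D_mod · Δy = -3.81464 × (+0.0085) = -0.032424 = -3.2424%.

-3.242%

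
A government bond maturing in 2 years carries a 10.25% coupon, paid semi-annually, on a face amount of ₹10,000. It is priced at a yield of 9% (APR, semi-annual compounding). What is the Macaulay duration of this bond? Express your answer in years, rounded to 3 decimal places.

Periodic yield y = 0.045. Discount each cash flow and weight by its period:
  t   CF        PV=CF/(1+0.045)^t    t·PV
  1       512.50       490.4306       490.4306
  2       512.50       469.3116       938.6232
  3       512.50       449.1020     1,347.3060
  4    10,512.50     8,815.3761    35,261.5045
  Σ                 10,224.2204    38,037.8643
Price P = Σ PV = 10,224.2204.
Macaulay duration = Σ(t·PV) / P = 38,037.8643 / 10,224.2204 = 3.72037 half-year periods.
In years: 3.72037 / 2 = 1.86018 years.

1.860 years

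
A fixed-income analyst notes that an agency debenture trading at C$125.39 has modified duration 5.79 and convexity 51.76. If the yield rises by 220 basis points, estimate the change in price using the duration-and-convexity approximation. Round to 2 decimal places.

-C$14.40

Duration effect: -D_mod·Δy = -5.79 × (+0.022) = -0.127380
Convexity effect: ½·C·(Δy)² = 0.5 × 51.76 × (0.022)² = +0.01252592
ΔP/P ≈ -0.127380 + 0.01252592 = -0.11485408
ΔP ≈ 125.39 × (-0.11485408) = -14.4015530912.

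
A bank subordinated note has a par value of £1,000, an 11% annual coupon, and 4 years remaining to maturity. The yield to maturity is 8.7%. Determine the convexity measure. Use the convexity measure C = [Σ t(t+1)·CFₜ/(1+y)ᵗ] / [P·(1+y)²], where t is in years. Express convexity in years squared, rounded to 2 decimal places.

With y = 0.087:
  t   CF        PV=CF/(1+0.087)^t    t·PV        t(t+1)·PV
  1       110.00       101.1960       101.1960         202.3919
  2       110.00        93.0966       186.1931         558.5793
  3       110.00        85.6454       256.9362       1,027.7448
  4     1,110.00       795.0690     3,180.2759      15,901.3793
  Σ                  1,075.0069     3,724.6011      17,690.0954
P = 1,075.0069.
Convexity = Σ t(t+1)·PV / [P·(1+y)²] = 17,690.0954 / (1,075.0069 × 1.181569) = 13.92707.

13.93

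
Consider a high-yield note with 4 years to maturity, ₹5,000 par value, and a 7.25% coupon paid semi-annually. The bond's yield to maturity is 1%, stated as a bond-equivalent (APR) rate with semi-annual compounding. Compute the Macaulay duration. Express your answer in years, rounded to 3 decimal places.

Periodic yield y = 0.005. Discount each cash flow and weight by its period:
  t   CF        PV=CF/(1+0.005)^t    t·PV
  1       181.25       180.3483       180.3483
  2       181.25       179.4510       358.9020
  3       181.25       178.5582       535.6746
  4       181.25       177.6699       710.6795
  5       181.25       176.7859       883.9297
  6       181.25       175.9064     1,055.4384
  7       181.25       175.0312     1,225.2187
  8     5,181.25     4,978.5865    39,828.6917
  Σ                  6,222.3374    44,778.8829
Price P = Σ PV = 6,222.3374.
Macaulay duration = Σ(t·PV) / P = 44,778.8829 / 6,222.3374 = 7.19647 half-year periods.
In years: 7.19647 / 2 = 3.59824 years.

3.598 years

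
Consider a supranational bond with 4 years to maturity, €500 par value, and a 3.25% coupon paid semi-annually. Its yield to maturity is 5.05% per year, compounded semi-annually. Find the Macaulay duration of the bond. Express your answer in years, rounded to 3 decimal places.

Periodic yield y = 0.02525. Discount each cash flow and weight by its period:
  t   CF        PV=CF/(1+0.02525)^t    t·PV
  1        8.125         7.9249         7.9249
  2        8.125         7.7297        15.4594
  3        8.125         7.5394        22.6181
  4        8.125         7.3537        29.4147
  5        8.125         7.1726        35.8628
  6        8.125         6.9959        41.9755
  7        8.125         6.8236        47.7653
  8      508.125       416.2290     3,329.8320
  Σ                    467.7687     3,530.8528
Price P = Σ PV = 467.7687.
Macaulay duration = Σ(t·PV) / P = 3,530.8528 / 467.7687 = 7.54829 half-year periods.
In years: 7.54829 / 2 = 3.77414 years.

3.774 years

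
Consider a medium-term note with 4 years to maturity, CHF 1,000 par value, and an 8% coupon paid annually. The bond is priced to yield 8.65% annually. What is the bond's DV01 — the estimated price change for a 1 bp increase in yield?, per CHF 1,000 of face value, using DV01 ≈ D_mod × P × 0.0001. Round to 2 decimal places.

Periodic yield y = 0.0865.
  t   CF        PV=CF/(1+0.0865)^t    t·PV
  1        80.00        73.6309        73.6309
  2        80.00        67.7689       135.5378
  3        80.00        62.3736       187.1208
  4     1,080.00       775.0056     3,100.0223
  Σ                    978.7790     3,496.3119
P = 978.7790; D_Mac = 3.57212 yrs; D_mod = 3.28773 yrs.
DV01 ≈ 3.28773 × 978.7790 × 0.0001 = 0.321796.

CHF 0.32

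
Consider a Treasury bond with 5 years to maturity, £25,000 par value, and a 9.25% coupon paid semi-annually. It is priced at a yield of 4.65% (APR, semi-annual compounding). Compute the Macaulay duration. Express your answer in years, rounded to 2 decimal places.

Periodic yield y = 0.02325. Discount each cash flow and weight by its period:
  t   CF        PV=CF/(1+0.02325)^t    t·PV
  1     1,156.25     1,129.9780     1,129.9780
  2     1,156.25     1,104.3030     2,208.6059
  3     1,156.25     1,079.2113     3,237.6339
  4     1,156.25     1,054.6898     4,218.7591
  5     1,156.25     1,030.7254     5,153.6270
  6     1,156.25     1,007.3055     6,043.8333
  7     1,156.25       984.4178     6,890.9248
  8     1,156.25       962.0502     7,696.4013
  9     1,156.25       940.1907     8,461.7166
  10   26,156.25    20,785.3789   207,853.7894
  Σ                 30,078.2507   252,895.2693
Price P = Σ PV = 30,078.2507.
Macaulay duration = Σ(t·PV) / P = 252,895.2693 / 30,078.2507 = 8.40791 half-year periods.
In years: 8.40791 / 2 = 4.20396 years.

4.20 years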